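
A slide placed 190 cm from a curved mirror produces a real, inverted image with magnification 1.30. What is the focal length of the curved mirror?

f = 107 cm (concave)

m = −d_i/d_o ⇒ d_i = −m·d_o = −(-1.30)·(190) = 247.0 cm.
1/f = 1/d_o + 1/d_i = 1/(190) + 1/(247.0) = 0.009312, so f = 107 cm.
Since f is positive, the curved mirror is concave.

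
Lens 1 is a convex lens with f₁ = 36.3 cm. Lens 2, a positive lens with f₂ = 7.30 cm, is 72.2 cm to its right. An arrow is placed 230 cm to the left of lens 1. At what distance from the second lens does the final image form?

Lens 1: 1/d_i1 = 1/f₁ − 1/d_o1 = 1/(36.3) − 1/(230) = 0.02320, so d_i1 = 43.10 cm.
The intermediate image is 43.10 cm to the right of lens 1, which is 72.2 − (43.10) = 29.10 cm to the left of lens 2, so d_o2 = +29.10 cm.
Lens 2: 1/d_i2 = 1/f₂ − 1/d_o2 = 1/(7.30) − 1/(29.10) = 0.1026, so d_i2 = 9.74 cm.
The final image is real, 9.74 cm to the right of lens 2 (overall magnification ≈ 0.063).

9.74 cm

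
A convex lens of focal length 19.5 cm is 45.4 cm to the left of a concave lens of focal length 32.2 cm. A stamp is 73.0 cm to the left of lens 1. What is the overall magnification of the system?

m = -0.230

Lens 1: 1/d_i1 = 1/(19.5) − 1/(73.0) = 0.03758, so d_i1 = 26.61 cm; m₁ = −d_i1/d_o1 = -0.3645.
d_o2 = 45.4 − (26.61) = 18.79 cm.
f₂ = −32.2 cm (diverging).
Lens 2: 1/d_i2 = 1/(-32.2) − 1/(18.79) = -0.08428, so d_i2 = -11.87 cm; m₂ = −d_i2/d_o2 = +0.6315.
m = m₁·m₂ = (-0.3645)(+0.6315) = -0.230.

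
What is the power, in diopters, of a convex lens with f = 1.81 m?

P = +0.552 D

P = 1/f = 1/(1.81 m) = +0.552 D.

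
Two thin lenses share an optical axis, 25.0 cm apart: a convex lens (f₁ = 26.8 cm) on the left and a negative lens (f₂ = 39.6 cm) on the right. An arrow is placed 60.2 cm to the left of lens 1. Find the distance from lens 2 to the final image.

56.6 cm

Lens 1: 1/d_i1 = 1/f₁ − 1/d_o1 = 1/(26.8) − 1/(60.2) = 0.02070, so d_i1 = 48.30 cm.
The intermediate image is 48.30 cm to the right of lens 1, which lies 23.30 cm to the right of lens 2 — a virtual object — so d_o2 = −23.30 cm.
Lens 2 is diverging, so f₂ = −39.6 cm.
Lens 2: 1/d_i2 = 1/f₂ − 1/d_o2 = 1/(-39.6) − 1/(-23.30) = 0.01767, so d_i2 = 56.6 cm.
The final image is real, 56.6 cm to the right of lens 2 (overall magnification ≈ -1.9).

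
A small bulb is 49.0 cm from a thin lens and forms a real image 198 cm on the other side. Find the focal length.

Real image ⇒ d_i = +198 cm.
1/f = 1/d_o + 1/d_i = 1/(49.0) + 1/(198) = 0.02546, so f = 39.3 cm.
Since f is positive, the thin lens is converging.

f = 39.3 cm (converging)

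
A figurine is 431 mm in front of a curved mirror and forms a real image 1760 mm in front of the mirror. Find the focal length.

Real image ⇒ d_i = +1760 mm.
1/f = 1/d_o + 1/d_i = 1/(431) + 1/(1760) = 0.002888, so f = 346 mm.
Since f is positive, the curved mirror is concave.

f = 346 mm (concave)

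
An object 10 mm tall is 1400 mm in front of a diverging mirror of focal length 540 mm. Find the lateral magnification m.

For a diverging mirror, f = -540 mm.
1/d_i = 1/f − 1/d_o = 1/(-540.0) − 1/(1400) = -0.002566, so d_i = -389.7 mm.
m = −d_i/d_o = −(-389.7)/(1400) = +0.278.
The image is virtual, upright and reduced, behind the mirror.

m = +0.278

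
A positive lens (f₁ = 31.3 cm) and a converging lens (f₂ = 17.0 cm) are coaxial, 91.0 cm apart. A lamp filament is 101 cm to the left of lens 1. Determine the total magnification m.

m = +0.267

Lens 1: 1/d_i1 = 1/(31.3) − 1/(101) = 0.02205, so d_i1 = 45.36 cm; m₁ = −d_i1/d_o1 = -0.4491.
d_o2 = 91.0 − (45.36) = 45.64 cm.
Lens 2: 1/d_i2 = 1/(17.0) − 1/(45.64) = 0.03691, so d_i2 = 27.09 cm; m₂ = −d_i2/d_o2 = -0.5936.
m = m₁·m₂ = (-0.4491)(-0.5936) = +0.267.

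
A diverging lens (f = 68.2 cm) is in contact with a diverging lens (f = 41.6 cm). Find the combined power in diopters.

P = -3.87 D

P₁ = 1/f₁ = 1/(-0.682 m) = -1.466 D; P₂ = 1/f₂ = 1/(-0.416 m) = -2.404 D.
For thin lenses in contact, P = P₁ + P₂ = (-1.466) + (-2.404) = -3.87 D.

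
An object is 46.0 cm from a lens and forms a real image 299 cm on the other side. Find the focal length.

Real image ⇒ d_i = +299 cm.
1/f = 1/d_o + 1/d_i = 1/(46.0) + 1/(299) = 0.02508, so f = 39.9 cm.
Since f is positive, the lens is converging.

f = 39.9 cm (converging)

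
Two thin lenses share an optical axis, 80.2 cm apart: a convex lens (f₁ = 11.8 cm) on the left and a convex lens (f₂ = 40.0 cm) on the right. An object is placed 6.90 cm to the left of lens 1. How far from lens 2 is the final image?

68.2 cm

Lens 1: 1/d_i1 = 1/f₁ − 1/d_o1 = 1/(11.8) − 1/(6.90) = -0.06018, so d_i1 = -16.62 cm.
The intermediate image is 16.62 cm to the left of lens 1 (virtual), which is 80.2 − (-16.62) = 96.82 cm to the left of lens 2, so d_o2 = +96.82 cm.
Lens 2: 1/d_i2 = 1/f₂ − 1/d_o2 = 1/(40.0) − 1/(96.82) = 0.01467, so d_i2 = 68.2 cm.
The final image is real, 68.2 cm to the right of lens 2 (overall magnification ≈ -1.7).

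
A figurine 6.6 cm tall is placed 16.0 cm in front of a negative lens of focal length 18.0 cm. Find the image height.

For a negative lens, f = -18.0 cm.
1/d_i = 1/f − 1/d_o = 1/(-18.00) − 1/(16.0) = -0.1181, so d_i = -8.471 cm.
m = −d_i/d_o = +0.5294.
|h_i| = |m|·h_o = 0.5294 × 6.6 = 3.49 cm. The image is virtual, upright and reduced, on the same side as the object.

3.49 cm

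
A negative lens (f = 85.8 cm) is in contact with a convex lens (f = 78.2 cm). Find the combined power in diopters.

P = +0.113 D

P₁ = 1/f₁ = 1/(-0.858 m) = -1.166 D; P₂ = 1/f₂ = 1/(0.782 m) = +1.279 D.
For thin lenses in contact, P = P₁ + P₂ = (-1.166) + (+1.279) = +0.113 D.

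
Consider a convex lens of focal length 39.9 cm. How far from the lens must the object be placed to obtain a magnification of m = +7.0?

34.2 cm

m = −d_i/d_o ⇒ d_i = −m·d_o.
1/f = 1/d_o + 1/d_i = 1/d_o − 1/(m·d_o) = (1 − 1/m)/d_o, so d_o = f(1 − 1/m) = (39.90)(1 − 1/(+7.0)) = 34.2 cm.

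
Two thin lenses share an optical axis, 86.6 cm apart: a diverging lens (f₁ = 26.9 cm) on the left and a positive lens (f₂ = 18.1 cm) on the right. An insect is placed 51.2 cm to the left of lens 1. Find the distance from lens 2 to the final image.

21.9 cm

Lens 1 is diverging, so f₁ = −26.9 cm.
Lens 1: 1/d_i1 = 1/f₁ − 1/d_o1 = 1/(-26.9) − 1/(51.2) = -0.05671, so d_i1 = -17.63 cm.
The intermediate image is 17.63 cm to the left of lens 1 (virtual), which is 86.6 − (-17.63) = 104.2 cm to the left of lens 2, so d_o2 = +104.2 cm.
Lens 2: 1/d_i2 = 1/f₂ − 1/d_o2 = 1/(18.1) − 1/(104.2) = 0.04565, so d_i2 = 21.9 cm.
The final image is real, 21.9 cm to the right of lens 2 (overall magnification ≈ -0.072).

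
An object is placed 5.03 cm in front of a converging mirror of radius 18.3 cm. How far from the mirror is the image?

f = R/2 = 18.3/2 = 9.150 cm.
Mirror equation: 1/d_i = 1/f − 1/d_o = 1/(9.150) − 1/(5.03) = 0.1093 − 0.1988 = -0.08952, so d_i = -11.2 cm.
The image is virtual, upright and enlarged, behind the mirror.

11.2 cm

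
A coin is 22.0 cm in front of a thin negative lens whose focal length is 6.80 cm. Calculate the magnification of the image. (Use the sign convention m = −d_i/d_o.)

For a negative lens, f = -6.80 cm.
1/d_i = 1/f − 1/d_o = 1/(-6.800) − 1/(22.0) = -0.1925, so d_i = -5.194 cm.
m = −d_i/d_o = −(-5.194)/(22.0) = +0.236.
The image is virtual, upright and reduced, on the same side as the object.

m = +0.236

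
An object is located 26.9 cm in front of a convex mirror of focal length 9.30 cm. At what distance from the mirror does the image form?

6.91 cm

For a convex mirror, f = -9.30 cm.
Mirror equation: 1/v = 1/f − 1/u = 1/(-9.300) − 1/(26.9) = -0.1075 − 0.03717 = -0.1447, so v = -6.91 cm.
The image is virtual, upright and reduced, behind the mirror.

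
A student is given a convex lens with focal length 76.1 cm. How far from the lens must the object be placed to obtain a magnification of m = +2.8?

48.9 cm

m = −d_i/d_o ⇒ d_i = −m·d_o.
1/f = 1/d_o + 1/d_i = 1/d_o − 1/(m·d_o) = (1 − 1/m)/d_o, so d_o = f(1 − 1/m) = (76.10)(1 − 1/(+2.8)) = 48.9 cm.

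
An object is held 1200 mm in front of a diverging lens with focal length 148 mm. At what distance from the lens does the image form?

132 mm

For a diverging lens, f = -148 mm.
Thin-lens equation: 1/q = 1/f − 1/p = 1/(-148.0) − 1/(1200) = -0.006757 − 0.0008333 = -0.007590, so q = -132 mm.
The image is virtual, upright and reduced, on the same side as the object.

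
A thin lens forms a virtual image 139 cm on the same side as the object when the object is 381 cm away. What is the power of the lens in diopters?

Virtual image ⇒ d_i = −139 cm.
1/f = 1/d_o + 1/d_i = 1/(381) + 1/(-139) = -0.004570 cm⁻¹.
f = -218.8 cm = -2.188 m, so P = 1/f = -0.457 D.

P = -0.457 D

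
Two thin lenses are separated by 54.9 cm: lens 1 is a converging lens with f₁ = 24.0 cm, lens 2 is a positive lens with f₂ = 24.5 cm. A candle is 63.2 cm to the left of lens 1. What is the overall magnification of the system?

Lens 1: 1/d_i1 = 1/(24.0) − 1/(63.2) = 0.02584, so d_i1 = 38.69 cm; m₁ = −d_i1/d_o1 = -0.6122.
d_o2 = 54.9 − (38.69) = 16.21 cm.
Lens 2: 1/d_i2 = 1/(24.5) − 1/(16.21) = -0.02087, so d_i2 = -47.91 cm; m₂ = −d_i2/d_o2 = +2.955.
m = m₁·m₂ = (-0.6122)(+2.955) = -1.81.

m = -1.81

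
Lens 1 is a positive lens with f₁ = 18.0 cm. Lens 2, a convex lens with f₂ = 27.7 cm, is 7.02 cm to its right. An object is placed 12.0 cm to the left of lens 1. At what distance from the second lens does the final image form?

77.8 cm

Lens 1: 1/d_i1 = 1/f₁ − 1/d_o1 = 1/(18.0) − 1/(12.0) = -0.02778, so d_i1 = -36.00 cm.
The intermediate image is 36.00 cm to the left of lens 1 (virtual), which is 7.02 − (-36.00) = 43.02 cm to the left of lens 2, so d_o2 = +43.02 cm.
Lens 2: 1/d_i2 = 1/f₂ − 1/d_o2 = 1/(27.7) − 1/(43.02) = 0.01286, so d_i2 = 77.8 cm.
The final image is real, 77.8 cm to the right of lens 2 (overall magnification ≈ -5.4).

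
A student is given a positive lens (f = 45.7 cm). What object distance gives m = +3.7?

33.3 cm

m = −d_i/d_o ⇒ d_i = −m·d_o.
1/f = 1/d_o + 1/d_i = 1/d_o − 1/(m·d_o) = (1 − 1/m)/d_o, so d_o = f(1 − 1/m) = (45.70)(1 − 1/(+3.7)) = 33.3 cm.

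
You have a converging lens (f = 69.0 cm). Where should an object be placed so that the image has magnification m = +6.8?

58.9 cm

m = −d_i/d_o ⇒ d_i = −m·d_o.
1/f = 1/d_o + 1/d_i = 1/d_o − 1/(m·d_o) = (1 − 1/m)/d_o, so d_o = f(1 − 1/m) = (69.00)(1 − 1/(+6.8)) = 58.9 cm.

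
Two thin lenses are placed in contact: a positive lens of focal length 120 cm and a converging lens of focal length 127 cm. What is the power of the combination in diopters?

P₁ = 1/f₁ = 1/(1.20 m) = +0.8333 D; P₂ = 1/f₂ = 1/(1.27 m) = +0.7874 D.
For thin lenses in contact, P = P₁ + P₂ = (+0.8333) + (+0.7874) = +1.62 D.

P = +1.62 D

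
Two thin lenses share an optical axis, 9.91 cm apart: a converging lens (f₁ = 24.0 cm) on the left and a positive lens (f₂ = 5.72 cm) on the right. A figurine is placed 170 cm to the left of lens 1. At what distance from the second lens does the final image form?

Lens 1: 1/d_i1 = 1/f₁ − 1/d_o1 = 1/(24.0) − 1/(170) = 0.03578, so d_i1 = 27.95 cm.
The intermediate image is 27.95 cm to the right of lens 1, which lies 18.04 cm to the right of lens 2 — a virtual object — so d_o2 = −18.04 cm.
Lens 2: 1/d_i2 = 1/f₂ − 1/d_o2 = 1/(5.72) − 1/(-18.04) = 0.2303, so d_i2 = 4.34 cm.
The final image is real, 4.34 cm to the right of lens 2 (overall magnification ≈ -0.040).

4.34 cm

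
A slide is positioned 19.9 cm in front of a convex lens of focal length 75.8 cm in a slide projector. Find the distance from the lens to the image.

Thin-lens equation: 1/s_i = 1/f − 1/s_o = 1/(75.80) − 1/(19.9) = 0.01319 − 0.05025 = -0.03706, so s_i = -27.0 cm.
The image is virtual, upright and enlarged, on the same side as the object.

27.0 cm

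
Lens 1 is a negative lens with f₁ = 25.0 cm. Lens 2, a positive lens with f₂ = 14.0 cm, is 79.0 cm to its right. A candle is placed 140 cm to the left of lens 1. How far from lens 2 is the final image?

Lens 1 is diverging, so f₁ = −25.0 cm.
Lens 1: 1/d_i1 = 1/f₁ − 1/d_o1 = 1/(-25.0) − 1/(140) = -0.04714, so d_i1 = -21.21 cm.
The intermediate image is 21.21 cm to the left of lens 1 (virtual), which is 79.0 − (-21.21) = 100.2 cm to the left of lens 2, so d_o2 = +100.2 cm.
Lens 2: 1/d_i2 = 1/f₂ − 1/d_o2 = 1/(14.0) − 1/(100.2) = 0.06145, so d_i2 = 16.3 cm.
The final image is real, 16.3 cm to the right of lens 2 (overall magnification ≈ -0.025).

16.3 cm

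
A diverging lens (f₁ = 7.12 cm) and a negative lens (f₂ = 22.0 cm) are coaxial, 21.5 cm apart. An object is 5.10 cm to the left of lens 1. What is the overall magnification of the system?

m = +0.276

f₁ = −7.12 cm (diverging).
Lens 1: 1/d_i1 = 1/(-7.12) − 1/(5.10) = -0.3365, so d_i1 = -2.972 cm; m₁ = −d_i1/d_o1 = +0.5827.
d_o2 = 21.5 − (-2.972) = 24.47 cm.
f₂ = −22.0 cm (diverging).
Lens 2: 1/d_i2 = 1/(-22.0) − 1/(24.47) = -0.08632, so d_i2 = -11.58 cm; m₂ = −d_i2/d_o2 = +0.4734.
m = m₁·m₂ = (+0.5827)(+0.4734) = +0.276.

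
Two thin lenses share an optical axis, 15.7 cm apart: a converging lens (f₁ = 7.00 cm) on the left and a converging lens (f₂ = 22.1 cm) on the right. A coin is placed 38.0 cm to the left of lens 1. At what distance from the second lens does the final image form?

Lens 1: 1/d_i1 = 1/f₁ − 1/d_o1 = 1/(7.00) − 1/(38.0) = 0.1165, so d_i1 = 8.581 cm.
The intermediate image is 8.581 cm to the right of lens 1, which is 15.7 − (8.581) = 7.119 cm to the left of lens 2, so d_o2 = +7.119 cm.
Lens 2: 1/d_i2 = 1/f₂ − 1/d_o2 = 1/(22.1) − 1/(7.119) = -0.09522, so d_i2 = -10.5 cm.
The final image is virtual, 10.5 cm to the left of lens 2 (overall magnification ≈ -0.33).

10.5 cm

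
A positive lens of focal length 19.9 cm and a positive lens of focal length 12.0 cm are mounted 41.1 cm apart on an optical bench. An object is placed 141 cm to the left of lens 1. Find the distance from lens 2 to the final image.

36.3 cm

Lens 1: 1/d_i1 = 1/f₁ − 1/d_o1 = 1/(19.9) − 1/(141) = 0.04316, so d_i1 = 23.17 cm.
The intermediate image is 23.17 cm to the right of lens 1, which is 41.1 − (23.17) = 17.93 cm to the left of lens 2, so d_o2 = +17.93 cm.
Lens 2: 1/d_i2 = 1/f₂ − 1/d_o2 = 1/(12.0) − 1/(17.93) = 0.02756, so d_i2 = 36.3 cm.
The final image is real, 36.3 cm to the right of lens 2 (overall magnification ≈ 0.33).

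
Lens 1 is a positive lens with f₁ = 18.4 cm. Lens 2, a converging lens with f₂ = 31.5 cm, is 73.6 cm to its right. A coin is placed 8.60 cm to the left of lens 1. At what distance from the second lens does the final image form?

48.5 cm

Lens 1: 1/d_i1 = 1/f₁ − 1/d_o1 = 1/(18.4) − 1/(8.60) = -0.06193, so d_i1 = -16.15 cm.
The intermediate image is 16.15 cm to the left of lens 1 (virtual), which is 73.6 − (-16.15) = 89.75 cm to the left of lens 2, so d_o2 = +89.75 cm.
Lens 2: 1/d_i2 = 1/f₂ − 1/d_o2 = 1/(31.5) − 1/(89.75) = 0.02060, so d_i2 = 48.5 cm.
The final image is real, 48.5 cm to the right of lens 2 (overall magnification ≈ -1.0).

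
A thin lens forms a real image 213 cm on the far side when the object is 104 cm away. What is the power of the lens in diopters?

P = +1.43 D

d_i = +213 cm.
1/f = 1/d_o + 1/d_i = 1/(104) + 1/(213) = 0.01431 cm⁻¹.
f = 69.88 cm = 0.6988 m, so P = 1/f = +1.43 D.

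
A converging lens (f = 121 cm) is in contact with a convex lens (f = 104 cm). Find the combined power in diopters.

P = +1.79 D

P₁ = 1/f₁ = 1/(1.21 m) = +0.8264 D; P₂ = 1/f₂ = 1/(1.04 m) = +0.9615 D.
For thin lenses in contact, P = P₁ + P₂ = (+0.8264) + (+0.9615) = +1.79 D.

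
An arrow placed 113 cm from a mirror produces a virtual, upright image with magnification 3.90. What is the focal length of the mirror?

f = 152 cm (concave)

m = −d_i/d_o ⇒ d_i = −m·d_o = −(+3.90)·(113) = -440.7 cm.
1/f = 1/d_o + 1/d_i = 1/(113) + 1/(-440.7) = 0.006580, so f = 152 cm.
Since f is positive, the mirror is concave.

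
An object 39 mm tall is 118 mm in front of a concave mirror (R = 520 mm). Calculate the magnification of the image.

f = R/2 = 520/2 = 260.0 mm.
1/d_i = 1/f − 1/d_o = 1/(260.0) − 1/(118) = -0.004628, so d_i = -216.1 mm.
m = −d_i/d_o = −(-216.1)/(118) = +1.83.
The image is virtual, upright and enlarged, behind the mirror.

m = +1.83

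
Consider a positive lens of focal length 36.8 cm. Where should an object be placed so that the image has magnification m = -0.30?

m = −d_i/d_o ⇒ d_i = −m·d_o.
1/f = 1/d_o + 1/d_i = 1/d_o − 1/(m·d_o) = (1 − 1/m)/d_o, so d_o = f(1 − 1/m) = (36.80)(1 − 1/(-0.30)) = 159 cm.

159 cm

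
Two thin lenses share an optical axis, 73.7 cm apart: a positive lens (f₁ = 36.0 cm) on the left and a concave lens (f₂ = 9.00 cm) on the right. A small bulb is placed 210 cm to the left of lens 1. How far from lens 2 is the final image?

Lens 1: 1/d_i1 = 1/f₁ − 1/d_o1 = 1/(36.0) − 1/(210) = 0.02302, so d_i1 = 43.45 cm.
The intermediate image is 43.45 cm to the right of lens 1, which is 73.7 − (43.45) = 30.25 cm to the left of lens 2, so d_o2 = +30.25 cm.
Lens 2 is diverging, so f₂ = −9.00 cm.
Lens 2: 1/d_i2 = 1/f₂ − 1/d_o2 = 1/(-9.00) − 1/(30.25) = -0.1442, so d_i2 = -6.94 cm.
The final image is virtual, 6.94 cm to the left of lens 2 (overall magnification ≈ -0.047).

6.94 cm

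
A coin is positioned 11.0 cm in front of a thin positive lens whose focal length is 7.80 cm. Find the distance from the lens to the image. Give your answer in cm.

26.8 cm

Thin-lens equation: 1/d_i = 1/f − 1/d_o = 1/(7.800) − 1/(11.0) = 0.1282 − 0.09091 = 0.03730, so d_i = 26.8 cm.
The image is real, inverted and enlarged, on the far side of the lens.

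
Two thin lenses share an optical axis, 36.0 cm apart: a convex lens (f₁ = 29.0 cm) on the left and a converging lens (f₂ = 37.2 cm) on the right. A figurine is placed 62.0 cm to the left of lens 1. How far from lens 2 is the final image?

Lens 1: 1/d_i1 = 1/f₁ − 1/d_o1 = 1/(29.0) − 1/(62.0) = 0.01835, so d_i1 = 54.48 cm.
The intermediate image is 54.48 cm to the right of lens 1, which lies 18.48 cm to the right of lens 2 — a virtual object — so d_o2 = −18.48 cm.
Lens 2: 1/d_i2 = 1/f₂ − 1/d_o2 = 1/(37.2) − 1/(-18.48) = 0.08099, so d_i2 = 12.3 cm.
The final image is real, 12.3 cm to the right of lens 2 (overall magnification ≈ -0.59).

12.3 cm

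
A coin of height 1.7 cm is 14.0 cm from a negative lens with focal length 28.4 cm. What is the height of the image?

1.14 cm

For a negative lens, f = -28.4 cm.
1/d_i = 1/f − 1/d_o = 1/(-28.40) − 1/(14.0) = -0.1066, so d_i = -9.377 cm.
m = −d_i/d_o = +0.6698.
|h_i| = |m|·h_o = 0.6698 × 1.7 = 1.14 cm. The image is virtual, upright and reduced, on the same side as the object.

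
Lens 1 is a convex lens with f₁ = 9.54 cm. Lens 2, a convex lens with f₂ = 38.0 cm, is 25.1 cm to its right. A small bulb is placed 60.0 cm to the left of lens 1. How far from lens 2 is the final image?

21.6 cm

Lens 1: 1/d_i1 = 1/f₁ − 1/d_o1 = 1/(9.54) − 1/(60.0) = 0.08816, so d_i1 = 11.34 cm.
The intermediate image is 11.34 cm to the right of lens 1, which is 25.1 − (11.34) = 13.76 cm to the left of lens 2, so d_o2 = +13.76 cm.
Lens 2: 1/d_i2 = 1/f₂ − 1/d_o2 = 1/(38.0) − 1/(13.76) = -0.04636, so d_i2 = -21.6 cm.
The final image is virtual, 21.6 cm to the left of lens 2 (overall magnification ≈ -0.30).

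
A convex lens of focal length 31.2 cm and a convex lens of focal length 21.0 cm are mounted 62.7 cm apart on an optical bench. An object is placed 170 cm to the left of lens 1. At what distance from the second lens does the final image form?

147 cm

Lens 1: 1/d_i1 = 1/f₁ − 1/d_o1 = 1/(31.2) − 1/(170) = 0.02617, so d_i1 = 38.21 cm.
The intermediate image is 38.21 cm to the right of lens 1, which is 62.7 − (38.21) = 24.49 cm to the left of lens 2, so d_o2 = +24.49 cm.
Lens 2: 1/d_i2 = 1/f₂ − 1/d_o2 = 1/(21.0) − 1/(24.49) = 0.006786, so d_i2 = 147 cm.
The final image is real, 147 cm to the right of lens 2 (overall magnification ≈ 1.4).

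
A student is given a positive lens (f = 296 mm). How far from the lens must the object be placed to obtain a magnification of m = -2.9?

398 mm

m = −d_i/d_o ⇒ d_i = −m·d_o.
1/f = 1/d_o + 1/d_i = 1/d_o − 1/(m·d_o) = (1 − 1/m)/d_o, so d_o = f(1 − 1/m) = (296.0)(1 − 1/(-2.9)) = 398 mm.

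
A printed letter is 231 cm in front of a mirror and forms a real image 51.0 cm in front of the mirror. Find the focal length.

f = 41.8 cm (concave)

Real image ⇒ d_i = +51.0 cm.
1/f = 1/d_o + 1/d_i = 1/(231) + 1/(51.0) = 0.02394, so f = 41.8 cm.
Since f is positive, the mirror is concave.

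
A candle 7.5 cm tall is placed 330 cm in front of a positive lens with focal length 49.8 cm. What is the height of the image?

1/d_i = 1/f − 1/d_o = 1/(49.80) − 1/(330) = 0.01705, so d_i = 58.65 cm.
m = −d_i/d_o = -0.1777.
|h_i| = |m|·h_o = 0.1777 × 7.5 = 1.33 cm. The image is real, inverted and reduced, on the far side of the lens.

1.33 cm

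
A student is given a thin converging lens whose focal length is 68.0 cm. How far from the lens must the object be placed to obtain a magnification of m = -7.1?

m = −d_i/d_o ⇒ d_i = −m·d_o.
1/f = 1/d_o + 1/d_i = 1/d_o − 1/(m·d_o) = (1 − 1/m)/d_o, so d_o = f(1 − 1/m) = (68.00)(1 − 1/(-7.1)) = 77.6 cm.

77.6 cm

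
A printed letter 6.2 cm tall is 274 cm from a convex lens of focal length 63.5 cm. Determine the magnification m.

1/d_i = 1/f − 1/d_o = 1/(63.50) − 1/(274) = 0.01210, so d_i = 82.66 cm.
m = −d_i/d_o = −(82.66)/(274) = -0.302.
The image is real, inverted and reduced, on the far side of the lens.

m = -0.302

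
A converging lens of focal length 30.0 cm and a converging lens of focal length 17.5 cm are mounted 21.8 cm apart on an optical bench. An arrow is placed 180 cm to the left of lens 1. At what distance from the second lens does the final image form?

Lens 1: 1/d_i1 = 1/f₁ − 1/d_o1 = 1/(30.0) − 1/(180) = 0.02778, so d_i1 = 36.00 cm.
The intermediate image is 36.00 cm to the right of lens 1, which lies 14.20 cm to the right of lens 2 — a virtual object — so d_o2 = −14.20 cm.
Lens 2: 1/d_i2 = 1/f₂ − 1/d_o2 = 1/(17.5) − 1/(-14.20) = 0.1276, so d_i2 = 7.84 cm.
The final image is real, 7.84 cm to the right of lens 2 (overall magnification ≈ -0.11).

7.84 cm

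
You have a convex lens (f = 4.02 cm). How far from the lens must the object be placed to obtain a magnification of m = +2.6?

m = −d_i/d_o ⇒ d_i = −m·d_o.
1/f = 1/d_o + 1/d_i = 1/d_o − 1/(m·d_o) = (1 − 1/m)/d_o, so d_o = f(1 − 1/m) = (4.020)(1 − 1/(+2.6)) = 2.47 cm.

2.47 cm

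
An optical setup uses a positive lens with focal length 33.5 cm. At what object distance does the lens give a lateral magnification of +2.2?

18.3 cm

m = −d_i/d_o ⇒ d_i = −m·d_o.
1/f = 1/d_o + 1/d_i = 1/d_o − 1/(m·d_o) = (1 − 1/m)/d_o, so d_o = f(1 − 1/m) = (33.50)(1 − 1/(+2.2)) = 18.3 cm.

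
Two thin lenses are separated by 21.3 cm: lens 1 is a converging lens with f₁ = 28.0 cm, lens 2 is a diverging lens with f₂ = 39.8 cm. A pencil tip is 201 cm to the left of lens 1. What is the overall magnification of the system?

m = -0.225

Lens 1: 1/d_i1 = 1/(28.0) − 1/(201) = 0.03074, so d_i1 = 32.53 cm; m₁ = −d_i1/d_o1 = -0.1618.
d_o2 = 21.3 − (32.53) = -11.23 cm (virtual object).
f₂ = −39.8 cm (diverging).
Lens 2: 1/d_i2 = 1/(-39.8) − 1/(-11.23) = 0.06392, so d_i2 = 15.64 cm; m₂ = −d_i2/d_o2 = +1.393.
m = m₁·m₂ = (-0.1618)(+1.393) = -0.225.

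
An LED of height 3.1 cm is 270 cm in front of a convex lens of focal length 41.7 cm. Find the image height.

0.566 cm

1/d_i = 1/f − 1/d_o = 1/(41.70) − 1/(270) = 0.02028, so d_i = 49.32 cm.
m = −d_i/d_o = -0.1827.
|h_i| = |m|·h_o = 0.1827 × 3.1 = 0.566 cm. The image is real, inverted and reduced, on the far side of the lens.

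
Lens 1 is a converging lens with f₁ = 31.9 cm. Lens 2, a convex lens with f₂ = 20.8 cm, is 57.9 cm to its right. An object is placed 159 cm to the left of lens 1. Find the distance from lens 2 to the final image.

Lens 1: 1/d_i1 = 1/f₁ − 1/d_o1 = 1/(31.9) − 1/(159) = 0.02506, so d_i1 = 39.91 cm.
The intermediate image is 39.91 cm to the right of lens 1, which is 57.9 − (39.91) = 17.99 cm to the left of lens 2, so d_o2 = +17.99 cm.
Lens 2: 1/d_i2 = 1/f₂ − 1/d_o2 = 1/(20.8) − 1/(17.99) = -0.007510, so d_i2 = -133 cm.
The final image is virtual, 133 cm to the left of lens 2 (overall magnification ≈ -1.9).

133 cm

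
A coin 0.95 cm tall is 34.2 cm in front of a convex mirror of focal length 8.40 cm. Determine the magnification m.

m = +0.197

For a convex mirror, f = -8.40 cm.
1/d_i = 1/f − 1/d_o = 1/(-8.400) − 1/(34.2) = -0.1483, so d_i = -6.744 cm.
m = −d_i/d_o = −(-6.744)/(34.2) = +0.197.
The image is virtual, upright and reduced, behind the mirror.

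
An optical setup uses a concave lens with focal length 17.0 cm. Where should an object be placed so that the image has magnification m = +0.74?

5.97 cm

For a concave lens, f = -17.0 cm.
m = −d_i/d_o ⇒ d_i = −m·d_o.
1/f = 1/d_o + 1/d_i = 1/d_o − 1/(m·d_o) = (1 − 1/m)/d_o, so d_o = f(1 − 1/m) = (-17.00)(1 − 1/(+0.74)) = 5.97 cm.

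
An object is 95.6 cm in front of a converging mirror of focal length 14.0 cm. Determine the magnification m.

m = -0.172

1/d_i = 1/f − 1/d_o = 1/(14.00) − 1/(95.6) = 0.06097, so d_i = 16.40 cm.
m = −d_i/d_o = −(16.40)/(95.6) = -0.172.
The image is real, inverted and reduced, in front of the mirror.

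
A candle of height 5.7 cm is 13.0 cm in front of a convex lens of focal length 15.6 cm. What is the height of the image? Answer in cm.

1/d_i = 1/f − 1/d_o = 1/(15.60) − 1/(13.0) = -0.01282, so d_i = -78.00 cm.
m = −d_i/d_o = +6.000.
|h_i| = |m|·h_o = 6.000 × 5.7 = 34.2 cm. The image is virtual, upright and enlarged, on the same side as the object.

34.2 cm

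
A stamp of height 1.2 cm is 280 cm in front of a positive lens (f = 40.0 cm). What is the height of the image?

0.200 cm

1/d_i = 1/f − 1/d_o = 1/(40.00) − 1/(280) = 0.02143, so d_i = 46.67 cm.
m = −d_i/d_o = -0.1667.
|h_i| = |m|·h_o = 0.1667 × 1.2 = 0.200 cm. The image is real, inverted and reduced, on the far side of the lens.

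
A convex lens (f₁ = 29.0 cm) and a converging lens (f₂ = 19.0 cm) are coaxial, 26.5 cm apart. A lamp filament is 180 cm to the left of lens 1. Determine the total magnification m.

m = -0.135

Lens 1: 1/d_i1 = 1/(29.0) − 1/(180) = 0.02893, so d_i1 = 34.57 cm; m₁ = −d_i1/d_o1 = -0.1921.
d_o2 = 26.5 − (34.57) = -8.070 cm (virtual object).
Lens 2: 1/d_i2 = 1/(19.0) − 1/(-8.070) = 0.1765, so d_i2 = 5.664 cm; m₂ = −d_i2/d_o2 = +0.7019.
m = m₁·m₂ = (-0.1921)(+0.7019) = -0.135.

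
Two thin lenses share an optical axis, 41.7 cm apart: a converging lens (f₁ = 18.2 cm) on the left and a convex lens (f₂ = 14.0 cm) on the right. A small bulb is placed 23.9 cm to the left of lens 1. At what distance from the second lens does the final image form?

9.97 cm

Lens 1: 1/d_i1 = 1/f₁ − 1/d_o1 = 1/(18.2) − 1/(23.9) = 0.01310, so d_i1 = 76.31 cm.
The intermediate image is 76.31 cm to the right of lens 1, which lies 34.61 cm to the right of lens 2 — a virtual object — so d_o2 = −34.61 cm.
Lens 2: 1/d_i2 = 1/f₂ − 1/d_o2 = 1/(14.0) − 1/(-34.61) = 0.1003, so d_i2 = 9.97 cm.
The final image is real, 9.97 cm to the right of lens 2 (overall magnification ≈ -0.92).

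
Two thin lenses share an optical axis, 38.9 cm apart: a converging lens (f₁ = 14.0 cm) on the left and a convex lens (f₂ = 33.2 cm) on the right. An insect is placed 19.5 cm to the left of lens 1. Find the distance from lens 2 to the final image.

Lens 1: 1/d_i1 = 1/f₁ − 1/d_o1 = 1/(14.0) − 1/(19.5) = 0.02015, so d_i1 = 49.64 cm.
The intermediate image is 49.64 cm to the right of lens 1, which lies 10.74 cm to the right of lens 2 — a virtual object — so d_o2 = −10.74 cm.
Lens 2: 1/d_i2 = 1/f₂ − 1/d_o2 = 1/(33.2) − 1/(-10.74) = 0.1232, so d_i2 = 8.11 cm.
The final image is real, 8.11 cm to the right of lens 2 (overall magnification ≈ -1.9).

8.11 cm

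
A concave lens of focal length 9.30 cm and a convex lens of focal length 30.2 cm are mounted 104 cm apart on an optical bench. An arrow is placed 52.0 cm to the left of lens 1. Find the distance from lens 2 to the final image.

41.4 cm

Lens 1 is diverging, so f₁ = −9.30 cm.
Lens 1: 1/d_i1 = 1/f₁ − 1/d_o1 = 1/(-9.30) − 1/(52.0) = -0.1268, so d_i1 = -7.889 cm.
The intermediate image is 7.889 cm to the left of lens 1 (virtual), which is 104 − (-7.889) = 111.9 cm to the left of lens 2, so d_o2 = +111.9 cm.
Lens 2: 1/d_i2 = 1/f₂ − 1/d_o2 = 1/(30.2) − 1/(111.9) = 0.02418, so d_i2 = 41.4 cm.
The final image is real, 41.4 cm to the right of lens 2 (overall magnification ≈ -0.056).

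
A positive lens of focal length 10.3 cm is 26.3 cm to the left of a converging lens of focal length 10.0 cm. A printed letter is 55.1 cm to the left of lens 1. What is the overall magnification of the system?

Lens 1: 1/d_i1 = 1/(10.3) − 1/(55.1) = 0.07894, so d_i1 = 12.67 cm; m₁ = −d_i1/d_o1 = -0.2299.
d_o2 = 26.3 − (12.67) = 13.63 cm.
Lens 2: 1/d_i2 = 1/(10.0) − 1/(13.63) = 0.02663, so d_i2 = 37.55 cm; m₂ = −d_i2/d_o2 = -2.755.
m = m₁·m₂ = (-0.2299)(-2.755) = +0.633.

m = +0.633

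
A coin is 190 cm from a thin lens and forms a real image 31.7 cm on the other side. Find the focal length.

f = 27.2 cm (converging)

Real image ⇒ d_i = +31.7 cm.
1/f = 1/d_o + 1/d_i = 1/(190) + 1/(31.7) = 0.03681, so f = 27.2 cm.
Since f is positive, the thin lens is converging.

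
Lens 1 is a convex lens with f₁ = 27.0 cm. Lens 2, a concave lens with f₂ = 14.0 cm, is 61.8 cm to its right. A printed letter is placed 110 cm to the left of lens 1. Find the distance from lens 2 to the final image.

Lens 1: 1/d_i1 = 1/f₁ − 1/d_o1 = 1/(27.0) − 1/(110) = 0.02795, so d_i1 = 35.78 cm.
The intermediate image is 35.78 cm to the right of lens 1, which is 61.8 − (35.78) = 26.02 cm to the left of lens 2, so d_o2 = +26.02 cm.
Lens 2 is diverging, so f₂ = −14.0 cm.
Lens 2: 1/d_i2 = 1/f₂ − 1/d_o2 = 1/(-14.0) − 1/(26.02) = -0.1099, so d_i2 = -9.10 cm.
The final image is virtual, 9.10 cm to the left of lens 2 (overall magnification ≈ -0.11).

9.10 cm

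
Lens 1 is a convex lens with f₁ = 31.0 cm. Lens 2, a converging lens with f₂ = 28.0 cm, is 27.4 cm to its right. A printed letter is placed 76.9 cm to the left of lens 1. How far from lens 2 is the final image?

13.1 cm

Lens 1: 1/d_i1 = 1/f₁ − 1/d_o1 = 1/(31.0) − 1/(76.9) = 0.01925, so d_i1 = 51.94 cm.
The intermediate image is 51.94 cm to the right of lens 1, which lies 24.54 cm to the right of lens 2 — a virtual object — so d_o2 = −24.54 cm.
Lens 2: 1/d_i2 = 1/f₂ − 1/d_o2 = 1/(28.0) − 1/(-24.54) = 0.07646, so d_i2 = 13.1 cm.
The final image is real, 13.1 cm to the right of lens 2 (overall magnification ≈ -0.36).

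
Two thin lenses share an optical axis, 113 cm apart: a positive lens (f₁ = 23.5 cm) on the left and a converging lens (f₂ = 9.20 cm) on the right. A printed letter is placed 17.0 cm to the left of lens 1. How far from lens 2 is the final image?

9.71 cm

Lens 1: 1/d_i1 = 1/f₁ − 1/d_o1 = 1/(23.5) − 1/(17.0) = -0.01627, so d_i1 = -61.46 cm.
The intermediate image is 61.46 cm to the left of lens 1 (virtual), which is 113 − (-61.46) = 174.5 cm to the left of lens 2, so d_o2 = +174.5 cm.
Lens 2: 1/d_i2 = 1/f₂ − 1/d_o2 = 1/(9.20) − 1/(174.5) = 0.1030, so d_i2 = 9.71 cm.
The final image is real, 9.71 cm to the right of lens 2 (overall magnification ≈ -0.20).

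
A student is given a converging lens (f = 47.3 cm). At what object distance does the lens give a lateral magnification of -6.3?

m = −d_i/d_o ⇒ d_i = −m·d_o.
1/f = 1/d_o + 1/d_i = 1/d_o − 1/(m·d_o) = (1 − 1/m)/d_o, so d_o = f(1 − 1/m) = (47.30)(1 − 1/(-6.3)) = 54.8 cm.

54.8 cm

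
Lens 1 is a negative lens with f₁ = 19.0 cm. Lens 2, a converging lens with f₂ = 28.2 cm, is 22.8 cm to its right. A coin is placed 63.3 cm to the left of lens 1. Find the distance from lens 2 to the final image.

Lens 1 is diverging, so f₁ = −19.0 cm.
Lens 1: 1/d_i1 = 1/f₁ − 1/d_o1 = 1/(-19.0) − 1/(63.3) = -0.06843, so d_i1 = -14.61 cm.
The intermediate image is 14.61 cm to the left of lens 1 (virtual), which is 22.8 − (-14.61) = 37.41 cm to the left of lens 2, so d_o2 = +37.41 cm.
Lens 2: 1/d_i2 = 1/f₂ − 1/d_o2 = 1/(28.2) − 1/(37.41) = 0.008730, so d_i2 = 115 cm.
The final image is real, 115 cm to the right of lens 2 (overall magnification ≈ -0.71).

115 cm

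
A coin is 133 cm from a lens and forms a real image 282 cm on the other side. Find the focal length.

f = 90.4 cm (converging)

Real image ⇒ d_i = +282 cm.
1/f = 1/d_o + 1/d_i = 1/(133) + 1/(282) = 0.01106, so f = 90.4 cm.
Since f is positive, the lens is converging.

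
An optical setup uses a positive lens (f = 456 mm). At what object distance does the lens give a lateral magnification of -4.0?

570 mm

m = −d_i/d_o ⇒ d_i = −m·d_o.
1/f = 1/d_o + 1/d_i = 1/d_o − 1/(m·d_o) = (1 − 1/m)/d_o, so d_o = f(1 − 1/m) = (456.0)(1 − 1/(-4.0)) = 570 mm.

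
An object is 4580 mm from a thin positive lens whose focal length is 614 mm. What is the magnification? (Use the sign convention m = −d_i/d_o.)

1/d_i = 1/f − 1/d_o = 1/(614.0) − 1/(4580) = 0.001410, so d_i = 709.1 mm.
m = −d_i/d_o = −(709.1)/(4580) = -0.155.
The image is real, inverted and reduced, on the far side of the lens.

m = -0.155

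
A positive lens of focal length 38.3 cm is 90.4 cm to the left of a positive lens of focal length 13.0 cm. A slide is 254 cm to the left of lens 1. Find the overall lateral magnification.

m = +0.0715

Lens 1: 1/d_i1 = 1/(38.3) − 1/(254) = 0.02217, so d_i1 = 45.10 cm; m₁ = −d_i1/d_o1 = -0.1776.
d_o2 = 90.4 − (45.10) = 45.30 cm.
Lens 2: 1/d_i2 = 1/(13.0) − 1/(45.30) = 0.05485, so d_i2 = 18.23 cm; m₂ = −d_i2/d_o2 = -0.4025.
m = m₁·m₂ = (-0.1776)(-0.4025) = +0.0715.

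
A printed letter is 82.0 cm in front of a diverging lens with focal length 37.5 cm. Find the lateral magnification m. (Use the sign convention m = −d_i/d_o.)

m = +0.314

For a diverging lens, f = -37.5 cm.
1/d_i = 1/f − 1/d_o = 1/(-37.50) − 1/(82.0) = -0.03886, so d_i = -25.73 cm.
m = −d_i/d_o = −(-25.73)/(82.0) = +0.314.
The image is virtual, upright and reduced, on the same side as the object.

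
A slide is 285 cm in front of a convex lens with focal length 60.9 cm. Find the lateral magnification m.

m = -0.272

1/d_i = 1/f − 1/d_o = 1/(60.90) − 1/(285) = 0.01291, so d_i = 77.45 cm.
m = −d_i/d_o = −(77.45)/(285) = -0.272.
The image is real, inverted and reduced, on the far side of the lens.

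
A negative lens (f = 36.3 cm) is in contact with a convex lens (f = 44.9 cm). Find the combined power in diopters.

P = -0.528 D

P₁ = 1/f₁ = 1/(-0.363 m) = -2.755 D; P₂ = 1/f₂ = 1/(0.449 m) = +2.227 D.
For thin lenses in contact, P = P₁ + P₂ = (-2.755) + (+2.227) = -0.528 D.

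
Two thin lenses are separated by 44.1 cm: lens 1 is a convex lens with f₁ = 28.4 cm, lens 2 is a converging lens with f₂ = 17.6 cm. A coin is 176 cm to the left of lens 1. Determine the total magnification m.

Lens 1: 1/d_i1 = 1/(28.4) − 1/(176) = 0.02953, so d_i1 = 33.86 cm; m₁ = −d_i1/d_o1 = -0.1924.
d_o2 = 44.1 − (33.86) = 10.24 cm.
Lens 2: 1/d_i2 = 1/(17.6) − 1/(10.24) = -0.04084, so d_i2 = -24.49 cm; m₂ = −d_i2/d_o2 = +2.391.
m = m₁·m₂ = (-0.1924)(+2.391) = -0.460.

m = -0.460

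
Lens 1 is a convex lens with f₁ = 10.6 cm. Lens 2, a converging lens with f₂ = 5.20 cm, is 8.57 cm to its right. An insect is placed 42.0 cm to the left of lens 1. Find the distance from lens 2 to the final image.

2.70 cm

Lens 1: 1/d_i1 = 1/f₁ − 1/d_o1 = 1/(10.6) − 1/(42.0) = 0.07053, so d_i1 = 14.18 cm.
The intermediate image is 14.18 cm to the right of lens 1, which lies 5.610 cm to the right of lens 2 — a virtual object — so d_o2 = −5.610 cm.
Lens 2: 1/d_i2 = 1/f₂ − 1/d_o2 = 1/(5.20) − 1/(-5.610) = 0.3706, so d_i2 = 2.70 cm.
The final image is real, 2.70 cm to the right of lens 2 (overall magnification ≈ -0.16).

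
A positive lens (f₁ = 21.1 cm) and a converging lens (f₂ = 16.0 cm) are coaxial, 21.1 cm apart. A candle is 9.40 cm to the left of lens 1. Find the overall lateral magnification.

Lens 1: 1/d_i1 = 1/(21.1) − 1/(9.40) = -0.05899, so d_i1 = -16.95 cm; m₁ = −d_i1/d_o1 = +1.803.
d_o2 = 21.1 − (-16.95) = 38.05 cm.
Lens 2: 1/d_i2 = 1/(16.0) − 1/(38.05) = 0.03622, so d_i2 = 27.61 cm; m₂ = −d_i2/d_o2 = -0.7256.
m = m₁·m₂ = (+1.803)(-0.7256) = -1.31.

m = -1.31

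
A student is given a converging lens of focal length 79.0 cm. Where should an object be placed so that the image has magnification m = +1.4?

22.6 cm

m = −d_i/d_o ⇒ d_i = −m·d_o.
1/f = 1/d_o + 1/d_i = 1/d_o − 1/(m·d_o) = (1 − 1/m)/d_o, so d_o = f(1 − 1/m) = (79.00)(1 − 1/(+1.4)) = 22.6 cm.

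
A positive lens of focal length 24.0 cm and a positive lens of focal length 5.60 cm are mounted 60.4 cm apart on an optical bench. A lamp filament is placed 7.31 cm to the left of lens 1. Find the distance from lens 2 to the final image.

6.08 cm

Lens 1: 1/d_i1 = 1/f₁ − 1/d_o1 = 1/(24.0) − 1/(7.31) = -0.09513, so d_i1 = -10.51 cm.
The intermediate image is 10.51 cm to the left of lens 1 (virtual), which is 60.4 − (-10.51) = 70.91 cm to the left of lens 2, so d_o2 = +70.91 cm.
Lens 2: 1/d_i2 = 1/f₂ − 1/d_o2 = 1/(5.60) − 1/(70.91) = 0.1645, so d_i2 = 6.08 cm.
The final image is real, 6.08 cm to the right of lens 2 (overall magnification ≈ -0.12).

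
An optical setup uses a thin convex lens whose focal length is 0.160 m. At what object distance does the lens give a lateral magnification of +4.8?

0.127 m

m = −d_i/d_o ⇒ d_i = −m·d_o.
1/f = 1/d_o + 1/d_i = 1/d_o − 1/(m·d_o) = (1 − 1/m)/d_o, so d_o = f(1 − 1/m) = (0.1600)(1 − 1/(+4.8)) = 0.127 m.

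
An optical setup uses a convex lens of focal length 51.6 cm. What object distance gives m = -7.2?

58.8 cm

m = −d_i/d_o ⇒ d_i = −m·d_o.
1/f = 1/d_o + 1/d_i = 1/d_o − 1/(m·d_o) = (1 − 1/m)/d_o, so d_o = f(1 − 1/m) = (51.60)(1 − 1/(-7.2)) = 58.8 cm.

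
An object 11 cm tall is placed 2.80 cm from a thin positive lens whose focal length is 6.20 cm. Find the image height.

1/d_i = 1/f − 1/d_o = 1/(6.200) − 1/(2.80) = -0.1959, so d_i = -5.106 cm.
m = −d_i/d_o = +1.824.
|h_i| = |m|·h_o = 1.824 × 11 = 20.1 cm. The image is virtual, upright and enlarged, on the same side as the object.

20.1 cm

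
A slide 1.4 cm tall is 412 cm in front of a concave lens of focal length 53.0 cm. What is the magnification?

For a concave lens, f = -53.0 cm.
1/d_i = 1/f − 1/d_o = 1/(-53.00) − 1/(412) = -0.02130, so d_i = -46.96 cm.
m = −d_i/d_o = −(-46.96)/(412) = +0.114.
The image is virtual, upright and reduced, on the same side as the object.

m = +0.114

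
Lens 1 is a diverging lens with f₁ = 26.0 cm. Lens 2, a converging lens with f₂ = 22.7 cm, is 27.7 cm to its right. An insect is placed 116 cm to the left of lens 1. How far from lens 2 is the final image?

42.3 cm

Lens 1 is diverging, so f₁ = −26.0 cm.
Lens 1: 1/d_i1 = 1/f₁ − 1/d_o1 = 1/(-26.0) − 1/(116) = -0.04708, so d_i1 = -21.24 cm.
The intermediate image is 21.24 cm to the left of lens 1 (virtual), which is 27.7 − (-21.24) = 48.94 cm to the left of lens 2, so d_o2 = +48.94 cm.
Lens 2: 1/d_i2 = 1/f₂ − 1/d_o2 = 1/(22.7) − 1/(48.94) = 0.02362, so d_i2 = 42.3 cm.
The final image is real, 42.3 cm to the right of lens 2 (overall magnification ≈ -0.16).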